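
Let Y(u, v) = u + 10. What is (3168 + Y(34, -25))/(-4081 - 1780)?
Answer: -3212/5861 ≈ -0.54803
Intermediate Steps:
Y(u, v) = 10 + u
(3168 + Y(34, -25))/(-4081 - 1780) = (3168 + (10 + 34))/(-4081 - 1780) = (3168 + 44)/(-5861) = 3212*(-1/5861) = -3212/5861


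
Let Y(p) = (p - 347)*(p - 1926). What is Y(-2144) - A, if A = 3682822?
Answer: 6455548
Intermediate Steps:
Y(p) = (-1926 + p)*(-347 + p) (Y(p) = (-347 + p)*(-1926 + p) = (-1926 + p)*(-347 + p))
Y(-2144) - A = (668322 + (-2144)**2 - 2273*(-2144)) - 1*3682822 = (668322 + 4596736 + 4873312) - 3682822 = 10138370 - 3682822 = 6455548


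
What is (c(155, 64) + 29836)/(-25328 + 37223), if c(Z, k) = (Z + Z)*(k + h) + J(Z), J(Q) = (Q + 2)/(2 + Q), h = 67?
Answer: 5419/915 ≈ 5.9224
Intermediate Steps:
J(Q) = 1 (J(Q) = (2 + Q)/(2 + Q) = 1)
c(Z, k) = 1 + 2*Z*(67 + k) (c(Z, k) = (Z + Z)*(k + 67) + 1 = (2*Z)*(67 + k) + 1 = 2*Z*(67 + k) + 1 = 1 + 2*Z*(67 + k))
(c(155, 64) + 29836)/(-25328 + 37223) = ((1 + 134*155 + 2*155*64) + 29836)/(-25328 + 37223) = ((1 + 20770 + 19840) + 29836)/11895 = (40611 + 29836)*(1/11895) = 70447*(1/11895) = 5419/915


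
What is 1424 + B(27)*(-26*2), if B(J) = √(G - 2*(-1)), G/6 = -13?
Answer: 1424 - 104*I*√19 ≈ 1424.0 - 453.33*I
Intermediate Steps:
G = -78 (G = 6*(-13) = -78)
B(J) = 2*I*√19 (B(J) = √(-78 - 2*(-1)) = √(-78 + 2) = √(-76) = 2*I*√19)
1424 + B(27)*(-26*2) = 1424 + (2*I*√19)*(-26*2) = 1424 + (2*I*√19)*(-52) = 1424 - 104*I*√19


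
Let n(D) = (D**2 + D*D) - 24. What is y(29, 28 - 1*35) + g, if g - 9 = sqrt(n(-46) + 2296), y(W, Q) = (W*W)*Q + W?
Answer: -5849 + 2*sqrt(1626) ≈ -5768.4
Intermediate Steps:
y(W, Q) = W + Q*W**2 (y(W, Q) = W**2*Q + W = Q*W**2 + W = W + Q*W**2)
n(D) = -24 + 2*D**2 (n(D) = (D**2 + D**2) - 24 = 2*D**2 - 24 = -24 + 2*D**2)
g = 9 + 2*sqrt(1626) (g = 9 + sqrt((-24 + 2*(-46)**2) + 2296) = 9 + sqrt((-24 + 2*2116) + 2296) = 9 + sqrt((-24 + 4232) + 2296) = 9 + sqrt(4208 + 2296) = 9 + sqrt(6504) = 9 + 2*sqrt(1626) ≈ 89.647)
y(29, 28 - 1*35) + g = 29*(1 + (28 - 1*35)*29) + (9 + 2*sqrt(1626)) = 29*(1 + (28 - 35)*29) + (9 + 2*sqrt(1626)) = 29*(1 - 7*29) + (9 + 2*sqrt(1626)) = 29*(1 - 203) + (9 + 2*sqrt(1626)) = 29*(-202) + (9 + 2*sqrt(1626)) = -5858 + (9 + 2*sqrt(1626)) = -5849 + 2*sqrt(1626)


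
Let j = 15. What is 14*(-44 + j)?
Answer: -406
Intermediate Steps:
14*(-44 + j) = 14*(-44 + 15) = 14*(-29) = -406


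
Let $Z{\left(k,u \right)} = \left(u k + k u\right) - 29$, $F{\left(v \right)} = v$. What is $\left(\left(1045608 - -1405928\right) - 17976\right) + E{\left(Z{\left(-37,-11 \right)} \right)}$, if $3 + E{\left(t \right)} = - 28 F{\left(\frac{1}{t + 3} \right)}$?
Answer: $\frac{479410722}{197} \approx 2.4336 \cdot 10^{6}$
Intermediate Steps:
$Z{\left(k,u \right)} = -29 + 2 k u$ ($Z{\left(k,u \right)} = \left(k u + k u\right) - 29 = 2 k u - 29 = -29 + 2 k u$)
$E{\left(t \right)} = -3 - \frac{28}{3 + t}$ ($E{\left(t \right)} = -3 - \frac{28}{t + 3} = -3 - \frac{28}{3 + t}$)
$\left(\left(1045608 - -1405928\right) - 17976\right) + E{\left(Z{\left(-37,-11 \right)} \right)} = \left(\left(1045608 - -1405928\right) - 17976\right) + \frac{-37 - 3 \left(-29 + 2 \left(-37\right) \left(-11\right)\right)}{3 - \left(29 + 74 \left(-11\right)\right)} = \left(\left(1045608 + 1405928\right) - 17976\right) + \frac{-37 - 3 \left(-29 + 814\right)}{3 + \left(-29 + 814\right)} = \left(2451536 - 17976\right) + \frac{-37 - 2355}{3 + 785} = 2433560 + \frac{-37 - 2355}{788} = 2433560 + \frac{1}{788} \left(-2392\right) = 2433560 - \frac{598}{197} = \frac{479410722}{197}$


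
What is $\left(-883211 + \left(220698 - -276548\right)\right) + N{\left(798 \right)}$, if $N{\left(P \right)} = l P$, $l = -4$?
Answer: $-389157$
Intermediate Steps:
$N{\left(P \right)} = - 4 P$
$\left(-883211 + \left(220698 - -276548\right)\right) + N{\left(798 \right)} = \left(-883211 + \left(220698 - -276548\right)\right) - 3192 = \left(-883211 + \left(220698 + 276548\right)\right) - 3192 = \left(-883211 + 497246\right) - 3192 = -385965 - 3192 = -389157$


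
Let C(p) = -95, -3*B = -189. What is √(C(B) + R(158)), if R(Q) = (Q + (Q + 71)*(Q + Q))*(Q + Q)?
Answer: √22916857 ≈ 4787.2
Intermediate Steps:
B = 63 (B = -⅓*(-189) = 63)
R(Q) = 2*Q*(Q + 2*Q*(71 + Q)) (R(Q) = (Q + (71 + Q)*(2*Q))*(2*Q) = (Q + 2*Q*(71 + Q))*(2*Q) = 2*Q*(Q + 2*Q*(71 + Q)))
√(C(B) + R(158)) = √(-95 + 158²*(286 + 4*158)) = √(-95 + 24964*(286 + 632)) = √(-95 + 24964*918) = √(-95 + 22916952) = √22916857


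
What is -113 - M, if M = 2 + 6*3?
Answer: -133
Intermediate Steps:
M = 20 (M = 2 + 18 = 20)
-113 - M = -113 - 1*20 = -113 - 20 = -133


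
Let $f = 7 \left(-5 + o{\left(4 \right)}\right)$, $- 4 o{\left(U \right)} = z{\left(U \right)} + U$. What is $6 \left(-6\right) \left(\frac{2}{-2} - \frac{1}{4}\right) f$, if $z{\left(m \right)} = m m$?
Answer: $-3150$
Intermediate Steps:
$z{\left(m \right)} = m^{2}$
$o{\left(U \right)} = - \frac{U}{4} - \frac{U^{2}}{4}$ ($o{\left(U \right)} = - \frac{U^{2} + U}{4} = - \frac{U + U^{2}}{4} = - \frac{U}{4} - \frac{U^{2}}{4}$)
$f = -70$ ($f = 7 \left(-5 + \frac{1}{4} \cdot 4 \left(-1 - 4\right)\right) = 7 \left(-5 + \frac{1}{4} \cdot 4 \left(-5\right)\right) = 7 \left(-5 - 5\right) = 7 \left(-10\right) = -70$)
$6 \left(-6\right) \left(\frac{2}{-2} - \frac{1}{4}\right) f = 6 \left(-6\right) \left(\frac{2}{-2} - \frac{1}{4}\right) \left(-70\right) = - 36 \left(2 \left(- \frac{1}{2}\right) - \frac{1}{4}\right) \left(-70\right) = - 36 \left(-1 - \frac{1}{4}\right) \left(-70\right) = \left(-36\right) \left(- \frac{5}{4}\right) \left(-70\right) = 45 \left(-70\right) = -3150$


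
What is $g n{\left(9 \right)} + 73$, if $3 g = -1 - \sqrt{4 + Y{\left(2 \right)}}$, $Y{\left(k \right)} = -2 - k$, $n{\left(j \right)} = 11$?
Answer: $\frac{208}{3} \approx 69.333$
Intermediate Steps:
$g = - \frac{1}{3}$ ($g = \frac{-1 - \sqrt{4 - 4}}{3} = \frac{-1 - \sqrt{0}}{3} = \frac{-1 - 0}{3} = \frac{-1 + 0}{3} = \frac{1}{3} \left(-1\right) = - \frac{1}{3} \approx -0.33333$)
$g n{\left(9 \right)} + 73 = \left(- \frac{1}{3}\right) 11 + 73 = - \frac{11}{3} + 73 = \frac{208}{3}$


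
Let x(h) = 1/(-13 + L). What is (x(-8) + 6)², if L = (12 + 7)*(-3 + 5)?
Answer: 22801/625 ≈ 36.482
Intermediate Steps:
L = 38 (L = 19*2 = 38)
x(h) = 1/25 (x(h) = 1/(-13 + 38) = 1/25)
(x(-8) + 6)² = (1/25 + 6)² = (151/25)² = 22801/625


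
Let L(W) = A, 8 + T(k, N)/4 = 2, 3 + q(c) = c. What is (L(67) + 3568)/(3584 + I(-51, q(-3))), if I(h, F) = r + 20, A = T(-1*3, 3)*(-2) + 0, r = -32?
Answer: 904/893 ≈ 1.0123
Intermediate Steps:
q(c) = -3 + c
T(k, N) = -24 (T(k, N) = -32 + 4*2 = -32 + 8 = -24)
A = 48 (A = -24*(-2) + 0 = 48 + 0 = 48)
I(h, F) = -12 (I(h, F) = -32 + 20 = -12)
L(W) = 48
(L(67) + 3568)/(3584 + I(-51, q(-3))) = (48 + 3568)/(3584 - 12) = 3616/3572 = 3616*(1/3572) = 904/893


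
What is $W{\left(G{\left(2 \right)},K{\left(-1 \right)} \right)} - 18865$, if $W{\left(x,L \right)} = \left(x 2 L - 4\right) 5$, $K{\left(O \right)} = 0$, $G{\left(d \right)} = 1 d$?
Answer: $-18885$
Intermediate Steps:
$G{\left(d \right)} = d$
$W{\left(x,L \right)} = -20 + 10 L x$ ($W{\left(x,L \right)} = \left(2 x L - 4\right) 5 = \left(2 L x - 4\right) 5 = \left(-4 + 2 L x\right) 5 = -20 + 10 L x$)
$W{\left(G{\left(2 \right)},K{\left(-1 \right)} \right)} - 18865 = \left(-20 + 10 \cdot 0 \cdot 2\right) - 18865 = \left(-20 + 0\right) - 18865 = -20 - 18865 = -18885$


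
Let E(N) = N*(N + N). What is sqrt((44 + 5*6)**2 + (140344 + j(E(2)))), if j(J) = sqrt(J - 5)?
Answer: sqrt(145820 + sqrt(3)) ≈ 381.87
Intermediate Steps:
E(N) = 2*N**2 (E(N) = N*(2*N) = 2*N**2)
j(J) = sqrt(-5 + J)
sqrt((44 + 5*6)**2 + (140344 + j(E(2)))) = sqrt((44 + 5*6)**2 + (140344 + sqrt(-5 + 2*2**2))) = sqrt((44 + 30)**2 + (140344 + sqrt(-5 + 2*4))) = sqrt(74**2 + (140344 + sqrt(-5 + 8))) = sqrt(5476 + (140344 + sqrt(3))) = sqrt(145820 + sqrt(3))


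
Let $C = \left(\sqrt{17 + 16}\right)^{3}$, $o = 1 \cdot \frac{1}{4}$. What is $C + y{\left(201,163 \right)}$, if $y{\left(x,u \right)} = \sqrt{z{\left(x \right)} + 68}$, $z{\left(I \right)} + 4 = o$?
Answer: $\frac{\sqrt{257}}{2} + 33 \sqrt{33} \approx 197.59$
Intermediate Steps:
$o = \frac{1}{4}$ ($o = 1 \cdot \frac{1}{4} = \frac{1}{4} \approx 0.25$)
$z{\left(I \right)} = - \frac{15}{4}$ ($z{\left(I \right)} = -4 + \frac{1}{4} = - \frac{15}{4}$)
$C = 33 \sqrt{33}$ ($C = \left(\sqrt{33}\right)^{3} = 33 \sqrt{33} \approx 189.57$)
$y{\left(x,u \right)} = \frac{\sqrt{257}}{2}$ ($y{\left(x,u \right)} = \sqrt{- \frac{15}{4} + 68} = \sqrt{\frac{257}{4}} = \frac{\sqrt{257}}{2}$)
$C + y{\left(201,163 \right)} = 33 \sqrt{33} + \frac{\sqrt{257}}{2} = \frac{\sqrt{257}}{2} + 33 \sqrt{33}$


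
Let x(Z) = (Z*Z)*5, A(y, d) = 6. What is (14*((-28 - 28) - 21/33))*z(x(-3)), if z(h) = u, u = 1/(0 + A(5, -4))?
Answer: -4361/33 ≈ -132.15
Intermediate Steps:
u = 1/6 (u = 1/(0 + 6) = 1/6 ≈ 0.16667)
x(Z) = 5*Z**2 (x(Z) = Z**2*5 = 5*Z**2)
z(h) = 1/6
(14*((-28 - 28) - 21/33))*z(x(-3)) = (14*((-28 - 28) - 21/33))*(1/6) = (14*(-56 - 21*1/33))*(1/6) = (14*(-56 - 7/11))*(1/6) = (14*(-623/11))*(1/6) = -8722/11*1/6 = -4361/33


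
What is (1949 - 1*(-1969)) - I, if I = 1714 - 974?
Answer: 3178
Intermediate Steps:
I = 740
(1949 - 1*(-1969)) - I = (1949 - 1*(-1969)) - 1*740 = (1949 + 1969) - 740 = 3918 - 740 = 3178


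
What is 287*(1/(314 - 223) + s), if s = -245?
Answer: -914054/13 ≈ -70312.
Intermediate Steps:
287*(1/(314 - 223) + s) = 287*(1/(314 - 223) - 245) = 287*(1/91 - 245) = 287*(-22294/91) = -914054/13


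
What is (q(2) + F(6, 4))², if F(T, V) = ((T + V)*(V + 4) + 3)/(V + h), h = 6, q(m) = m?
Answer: 10609/100 ≈ 106.09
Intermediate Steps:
F(T, V) = (3 + (4 + V)*(T + V))/(6 + V) (F(T, V) = ((T + V)*(V + 4) + 3)/(V + 6) = ((T + V)*(4 + V) + 3)/(6 + V) = ((4 + V)*(T + V) + 3)/(6 + V) = (3 + (4 + V)*(T + V))/(6 + V))
(q(2) + F(6, 4))² = (2 + (3 + 4² + 4*6 + 4*4 + 6*4)/(6 + 4))² = (2 + (3 + 16 + 24 + 16 + 24)/10)² = (2 + (⅒)*83)² = (2 + 83/10)² = (103/10)² = 10609/100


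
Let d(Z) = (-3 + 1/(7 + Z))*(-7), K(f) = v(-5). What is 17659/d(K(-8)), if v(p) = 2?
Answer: 158931/182 ≈ 873.25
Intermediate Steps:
K(f) = 2
d(Z) = 21 - 7/(7 + Z)
17659/d(K(-8)) = 17659/((7*(20 + 3*2)/(7 + 2))) = 17659/((7*(20 + 6)/9)) = 17659/((7*(⅑)*26)) = 17659/(182/9) = 17659*(9/182) = 158931/182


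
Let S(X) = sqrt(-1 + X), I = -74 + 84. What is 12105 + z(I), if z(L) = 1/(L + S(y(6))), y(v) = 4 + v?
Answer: 157366/13 ≈ 12105.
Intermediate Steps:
I = 10
z(L) = 1/(3 + L) (z(L) = 1/(L + sqrt(-1 + (4 + 6))) = 1/(L + sqrt(-1 + 10)) = 1/(L + sqrt(9)) = 1/(L + 3) = 1/(3 + L))
12105 + z(I) = 12105 + 1/(3 + 10) = 12105 + 1/13 = 157366/13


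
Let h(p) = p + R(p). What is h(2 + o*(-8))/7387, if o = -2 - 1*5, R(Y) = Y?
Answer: 116/7387 ≈ 0.015703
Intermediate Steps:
o = -7 (o = -2 - 5 = -7)
h(p) = 2*p (h(p) = p + p = 2*p)
h(2 + o*(-8))/7387 = (2*(2 - 7*(-8)))/7387 = (2*(2 + 56))*(1/7387) = (2*58)*(1/7387) = 116*(1/7387) = 116/7387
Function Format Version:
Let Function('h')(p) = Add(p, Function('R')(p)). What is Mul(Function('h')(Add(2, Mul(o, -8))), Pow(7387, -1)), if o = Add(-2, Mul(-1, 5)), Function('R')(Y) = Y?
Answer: Rational(116, 7387) ≈ 0.015703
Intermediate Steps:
o = -7 (o = Add(-2, -5) = -7)
Function('h')(p) = Mul(2, p) (Function('h')(p) = Add(p, p) = Mul(2, p))
Mul(Function('h')(Add(2, Mul(o, -8))), Pow(7387, -1)) = Mul(Mul(2, Add(2, Mul(-7, -8))), Pow(7387, -1)) = Mul(Mul(2, Add(2, 56)), Rational(1, 7387)) = Mul(Mul(2, 58), Rational(1, 7387)) = Mul(116, Rational(1, 7387)) = Rational(116, 7387)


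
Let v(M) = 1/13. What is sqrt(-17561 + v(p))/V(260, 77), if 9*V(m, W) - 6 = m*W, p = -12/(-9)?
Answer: 9*I*sqrt(741949)/130169 ≈ 0.059556*I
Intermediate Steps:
p = 4/3 (p = -1/9*(-12) = 4/3 ≈ 1.3333)
V(m, W) = 2/3 + W*m/9 (V(m, W) = 2/3 + (m*W)/9 = 2/3 + (W*m)/9 = 2/3 + W*m/9)
v(M) = 1/13
sqrt(-17561 + v(p))/V(260, 77) = sqrt(-17561 + 1/13)/(2/3 + (1/9)*77*260) = sqrt(-228292/13)/(2/3 + 20020/9) = (2*I*sqrt(741949)/13)/(20026/9) = (2*I*sqrt(741949)/13)*(9/20026) = 9*I*sqrt(741949)/130169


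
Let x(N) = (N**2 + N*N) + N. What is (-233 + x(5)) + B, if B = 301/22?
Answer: -3615/22 ≈ -164.32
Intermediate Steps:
B = 301/22 (B = 301*(1/22) = 301/22 ≈ 13.682)
x(N) = N + 2*N**2 (x(N) = (N**2 + N**2) + N = 2*N**2 + N = N + 2*N**2)
(-233 + x(5)) + B = (-233 + 5*(1 + 2*5)) + 301/22 = (-233 + 5*(1 + 10)) + 301/22 = (-233 + 5*11) + 301/22 = (-233 + 55) + 301/22 = -178 + 301/22 = -3615/22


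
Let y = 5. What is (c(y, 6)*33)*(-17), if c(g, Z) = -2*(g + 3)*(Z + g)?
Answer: 98736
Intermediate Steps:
c(g, Z) = -2*(3 + g)*(Z + g)
(c(y, 6)*33)*(-17) = ((-6*6 - 6*5 - 2*5**2 - 2*6*5)*33)*(-17) = ((-36 - 30 - 2*25 - 60)*33)*(-17) = ((-36 - 30 - 50 - 60)*33)*(-17) = -176*33*(-17) = -5808*(-17) = 98736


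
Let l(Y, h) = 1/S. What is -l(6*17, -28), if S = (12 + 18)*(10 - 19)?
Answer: 1/270 ≈ 0.0037037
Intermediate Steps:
S = -270 (S = 30*(-9) = -270)
l(Y, h) = -1/270 (l(Y, h) = 1/(-270) = -1/270)
-l(6*17, -28) = -1*(-1/270) = 1/270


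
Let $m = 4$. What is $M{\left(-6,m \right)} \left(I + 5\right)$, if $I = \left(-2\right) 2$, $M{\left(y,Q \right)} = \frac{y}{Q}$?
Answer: $- \frac{3}{2} \approx -1.5$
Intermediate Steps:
$I = -4$
$M{\left(-6,m \right)} \left(I + 5\right) = - \frac{6}{4} \left(-4 + 5\right) = \left(-6\right) \frac{1}{4} \cdot 1 = \left(- \frac{3}{2}\right) 1 = - \frac{3}{2}$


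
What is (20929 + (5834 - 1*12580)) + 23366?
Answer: 37549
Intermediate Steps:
(20929 + (5834 - 1*12580)) + 23366 = (20929 + (5834 - 12580)) + 23366 = (20929 - 6746) + 23366 = 14183 + 23366 = 37549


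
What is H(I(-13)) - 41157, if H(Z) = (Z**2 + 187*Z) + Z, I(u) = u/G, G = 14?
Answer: -8100819/196 ≈ -41331.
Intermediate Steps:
I(u) = u/14
H(Z) = Z**2 + 188*Z
H(I(-13)) - 41157 = ((1/14)*(-13))*(188 + (1/14)*(-13)) - 41157 = -13*(188 - 13/14)/14 - 41157 = -13/14*2619/14 - 41157 = -34047/196 - 41157 = -8100819/196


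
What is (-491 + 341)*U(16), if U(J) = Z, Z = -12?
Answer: 1800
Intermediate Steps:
U(J) = -12
(-491 + 341)*U(16) = (-491 + 341)*(-12) = -150*(-12) = 1800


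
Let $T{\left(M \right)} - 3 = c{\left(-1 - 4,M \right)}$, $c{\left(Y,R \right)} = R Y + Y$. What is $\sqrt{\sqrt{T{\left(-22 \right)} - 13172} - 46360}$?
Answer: $\sqrt{-46360 + 2 i \sqrt{3266}} \approx 0.2654 + 215.31 i$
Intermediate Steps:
$c{\left(Y,R \right)} = Y + R Y$
$T{\left(M \right)} = -2 - 5 M$ ($T{\left(M \right)} = 3 + \left(-1 - 4\right) \left(1 + M\right) = 3 - 5 \left(1 + M\right) = 3 - \left(5 + 5 M\right) = -2 - 5 M$)
$\sqrt{\sqrt{T{\left(-22 \right)} - 13172} - 46360} = \sqrt{\sqrt{\left(-2 - -110\right) - 13172} - 46360} = \sqrt{\sqrt{\left(-2 + 110\right) - 13172} - 46360} = \sqrt{\sqrt{108 - 13172} - 46360} = \sqrt{\sqrt{-13064} - 46360} = \sqrt{2 i \sqrt{3266} - 46360} = \sqrt{-46360 + 2 i \sqrt{3266}}$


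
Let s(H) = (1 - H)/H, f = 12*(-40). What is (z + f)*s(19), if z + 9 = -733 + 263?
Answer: 17262/19 ≈ 908.53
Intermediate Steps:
f = -480
z = -479 (z = -9 + (-733 + 263) = -9 - 470 = -479)
s(H) = (1 - H)/H
(z + f)*s(19) = (-479 - 480)*((1 - 1*19)/19) = -959*(1 - 19)/19 = -959*(-18)/19 = -959*(-18/19) = 17262/19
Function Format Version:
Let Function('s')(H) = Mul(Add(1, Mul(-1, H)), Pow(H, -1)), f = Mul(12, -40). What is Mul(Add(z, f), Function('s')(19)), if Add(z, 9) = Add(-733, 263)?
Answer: Rational(17262, 19) ≈ 908.53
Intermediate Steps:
f = -480
z = -479 (z = Add(-9, Add(-733, 263)) = Add(-9, -470) = -479)
Function('s')(H) = Mul(Pow(H, -1), Add(1, Mul(-1, H)))
Mul(Add(z, f), Function('s')(19)) = Mul(Add(-479, -480), Mul(Pow(19, -1), Add(1, Mul(-1, 19)))) = Mul(-959, Mul(Rational(1, 19), Add(1, -19))) = Mul(-959, Mul(Rational(1, 19), -18)) = Mul(-959, Rational(-18, 19)) = Rational(17262, 19)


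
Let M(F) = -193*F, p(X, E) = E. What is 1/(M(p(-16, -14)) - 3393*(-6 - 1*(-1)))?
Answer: 1/19667 ≈ 5.0847e-5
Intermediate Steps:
1/(M(p(-16, -14)) - 3393*(-6 - 1*(-1))) = 1/(-193*(-14) - 3393*(-6 - 1*(-1))) = 1/(2702 - 3393*(-6 + 1)) = 1/(2702 - 3393*(-5)) = 1/(2702 + 16965) = 1/19667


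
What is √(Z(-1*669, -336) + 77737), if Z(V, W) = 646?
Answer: √78383 ≈ 279.97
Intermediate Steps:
√(Z(-1*669, -336) + 77737) = √(646 + 77737) = √78383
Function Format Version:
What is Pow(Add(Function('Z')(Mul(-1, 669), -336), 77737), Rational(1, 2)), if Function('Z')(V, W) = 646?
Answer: Pow(78383, Rational(1, 2)) ≈ 279.97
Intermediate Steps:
Pow(Add(Function('Z')(Mul(-1, 669), -336), 77737), Rational(1, 2)) = Pow(Add(646, 77737), Rational(1, 2)) = Pow(78383, Rational(1, 2))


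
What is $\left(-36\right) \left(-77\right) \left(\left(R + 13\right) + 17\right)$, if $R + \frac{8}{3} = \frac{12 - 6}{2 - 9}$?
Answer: $73392$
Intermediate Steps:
$R = - \frac{74}{21}$ ($R = - \frac{8}{3} + \frac{12 - 6}{2 - 9} = - \frac{8}{3} + \frac{6}{2 - 9} = - \frac{8}{3} + \frac{6}{-7} = - \frac{8}{3} + 6 \left(- \frac{1}{7}\right) = - \frac{8}{3} - \frac{6}{7} = - \frac{74}{21} \approx -3.5238$)
$\left(-36\right) \left(-77\right) \left(\left(R + 13\right) + 17\right) = \left(-36\right) \left(-77\right) \left(\left(- \frac{74}{21} + 13\right) + 17\right) = 2772 \left(\frac{199}{21} + 17\right) = 2772 \cdot \frac{556}{21} = 73392$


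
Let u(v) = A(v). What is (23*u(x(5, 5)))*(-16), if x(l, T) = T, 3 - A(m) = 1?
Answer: -736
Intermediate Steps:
A(m) = 2 (A(m) = 3 - 1*1 = 3 - 1 = 2)
u(v) = 2
(23*u(x(5, 5)))*(-16) = (23*2)*(-16) = 46*(-16) = -736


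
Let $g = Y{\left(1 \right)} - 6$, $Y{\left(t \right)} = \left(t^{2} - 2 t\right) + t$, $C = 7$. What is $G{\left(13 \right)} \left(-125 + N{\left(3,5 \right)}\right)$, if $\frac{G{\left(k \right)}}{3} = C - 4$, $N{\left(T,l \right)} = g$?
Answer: $-1179$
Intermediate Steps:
$Y{\left(t \right)} = t^{2} - t$
$g = -6$ ($g = 1 \left(-1 + 1\right) - 6 = 1 \cdot 0 - 6 = 0 - 6 = -6$)
$N{\left(T,l \right)} = -6$
$G{\left(k \right)} = 9$ ($G{\left(k \right)} = 3 \left(7 - 4\right) = 3 \cdot 3 = 9$)
$G{\left(13 \right)} \left(-125 + N{\left(3,5 \right)}\right) = 9 \left(-125 - 6\right) = 9 \left(-131\right) = -1179$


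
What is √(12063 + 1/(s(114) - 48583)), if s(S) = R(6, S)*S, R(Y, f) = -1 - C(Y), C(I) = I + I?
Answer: √30235960416110/50065 ≈ 109.83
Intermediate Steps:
C(I) = 2*I
R(Y, f) = -1 - 2*Y
s(S) = -13*S (s(S) = (-1 - 2*6)*S = (-1 - 12)*S = -13*S)
√(12063 + 1/(s(114) - 48583)) = √(12063 + 1/(-13*114 - 48583)) = √(12063 + 1/(-1482 - 48583)) = √(12063 + 1/(-50065)) = √(12063 - 1/50065) = √(603934094/50065) = √30235960416110/50065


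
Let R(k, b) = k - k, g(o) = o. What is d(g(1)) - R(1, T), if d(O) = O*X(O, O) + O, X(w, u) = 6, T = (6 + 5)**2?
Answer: 7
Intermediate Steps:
T = 121 (T = 11**2 = 121)
R(k, b) = 0
d(O) = 7*O (d(O) = O*6 + O = 6*O + O = 7*O)
d(g(1)) - R(1, T) = 7*1 - 1*0 = 7 + 0 = 7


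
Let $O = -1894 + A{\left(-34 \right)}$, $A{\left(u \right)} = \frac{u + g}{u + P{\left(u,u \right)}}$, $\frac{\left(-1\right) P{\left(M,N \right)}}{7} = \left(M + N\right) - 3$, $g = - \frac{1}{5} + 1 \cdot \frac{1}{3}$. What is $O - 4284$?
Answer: $- \frac{42906718}{6945} \approx -6178.1$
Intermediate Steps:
$g = \frac{2}{15}$ ($g = \left(-1\right) \frac{1}{5} + 1 \cdot \frac{1}{3} = - \frac{1}{5} + \frac{1}{3} = \frac{2}{15} \approx 0.13333$)
$P{\left(M,N \right)} = 21 - 7 M - 7 N$ ($P{\left(M,N \right)} = - 7 \left(\left(M + N\right) - 3\right) = - 7 \left(-3 + M + N\right) = 21 - 7 M - 7 N$)
$A{\left(u \right)} = \frac{\frac{2}{15} + u}{21 - 13 u}$ ($A{\left(u \right)} = \frac{u + \frac{2}{15}}{u - \left(-21 + 14 u\right)} = \frac{\frac{2}{15} + u}{u - \left(-21 + 14 u\right)} = \frac{\frac{2}{15} + u}{21 - 13 u}$)
$O = - \frac{13154338}{6945}$ ($O = -1894 + \frac{-2 - -510}{15 \left(-21 + 13 \left(-34\right)\right)} = -1894 + \frac{-2 + 510}{15 \left(-21 - 442\right)} = -1894 + \frac{1}{15} \frac{1}{-463} \cdot 508 = -1894 + \frac{1}{15} \left(- \frac{1}{463}\right) 508 = -1894 - \frac{508}{6945} = - \frac{13154338}{6945} \approx -1894.1$)
$O - 4284 = - \frac{13154338}{6945} - 4284 = - \frac{42906718}{6945}$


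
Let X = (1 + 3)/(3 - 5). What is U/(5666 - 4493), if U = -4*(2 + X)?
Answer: 0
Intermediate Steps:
X = -2 (X = 4/(-2) = 4*(-½) = -2)
U = 0 (U = -4*(2 - 2) = -4*0 = 0)
U/(5666 - 4493) = 0/(5666 - 4493) = 0/1173 = (1/1173)*0 = 0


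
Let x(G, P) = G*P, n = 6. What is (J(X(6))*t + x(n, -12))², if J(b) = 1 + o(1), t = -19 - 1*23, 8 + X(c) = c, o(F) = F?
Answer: 24336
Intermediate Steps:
X(c) = -8 + c
t = -42 (t = -19 - 23 = -42)
J(b) = 2 (J(b) = 1 + 1 = 2)
(J(X(6))*t + x(n, -12))² = (2*(-42) + 6*(-12))² = (-84 - 72)² = (-156)² = 24336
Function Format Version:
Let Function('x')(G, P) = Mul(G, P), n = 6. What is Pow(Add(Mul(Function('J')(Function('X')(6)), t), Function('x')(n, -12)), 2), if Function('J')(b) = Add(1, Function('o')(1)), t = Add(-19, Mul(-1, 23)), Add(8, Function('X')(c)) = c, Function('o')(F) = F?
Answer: 24336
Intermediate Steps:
Function('X')(c) = Add(-8, c)
t = -42 (t = Add(-19, -23) = -42)
Function('J')(b) = 2 (Function('J')(b) = Add(1, 1) = 2)
Pow(Add(Mul(Function('J')(Function('X')(6)), t), Function('x')(n, -12)), 2) = Pow(Add(Mul(2, -42), Mul(6, -12)), 2) = Pow(Add(-84, -72), 2) = Pow(-156, 2) = 24336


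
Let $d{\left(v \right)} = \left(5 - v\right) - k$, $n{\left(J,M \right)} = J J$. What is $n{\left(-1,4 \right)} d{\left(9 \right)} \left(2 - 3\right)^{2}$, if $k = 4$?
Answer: $-8$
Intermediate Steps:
$n{\left(J,M \right)} = J^{2}$
$d{\left(v \right)} = 1 - v$ ($d{\left(v \right)} = \left(5 - v\right) - 4 = 1 - v$)
$n{\left(-1,4 \right)} d{\left(9 \right)} \left(2 - 3\right)^{2} = \left(-1\right)^{2} \left(1 - 9\right) \left(2 - 3\right)^{2} = 1 \left(1 - 9\right) \left(-1\right)^{2} = 1 \left(-8\right) 1 = \left(-8\right) 1 = -8$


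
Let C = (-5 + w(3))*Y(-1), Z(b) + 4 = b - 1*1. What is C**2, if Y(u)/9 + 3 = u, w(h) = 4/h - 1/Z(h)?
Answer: 12996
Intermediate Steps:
Z(b) = -5 + b (Z(b) = -4 + (b - 1*1) = -4 + (b - 1) = -4 + (-1 + b) = -5 + b)
w(h) = -1/(-5 + h) + 4/h (w(h) = 4/h - 1/(-5 + h) = -1/(-5 + h) + 4/h)
Y(u) = -27 + 9*u
C = 114 (C = (-5 + (-20 + 3*3)/(3*(-5 + 3)))*(-27 + 9*(-1)) = (-5 + (1/3)*(-20 + 9)/(-2))*(-27 - 9) = (-5 + (1/3)*(-1/2)*(-11))*(-36) = (-5 + 11/6)*(-36) = -19/6*(-36) = 114)
C**2 = 114**2 = 12996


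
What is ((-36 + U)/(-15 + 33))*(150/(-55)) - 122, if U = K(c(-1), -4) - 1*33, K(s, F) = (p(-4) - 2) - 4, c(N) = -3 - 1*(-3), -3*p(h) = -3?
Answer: -3656/33 ≈ -110.79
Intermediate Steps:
p(h) = 1 (p(h) = -1/3*(-3) = 1)
c(N) = 0 (c(N) = -3 + 3 = 0)
K(s, F) = -5 (K(s, F) = (1 - 2) - 4 = -1 - 4 = -5)
U = -38 (U = -5 - 1*33 = -5 - 33 = -38)
((-36 + U)/(-15 + 33))*(150/(-55)) - 122 = ((-36 - 38)/(-15 + 33))*(150/(-55)) - 122 = (-74/18)*(150*(-1/55)) - 122 = -74*1/18*(-30/11) - 122 = -37/9*(-30/11) - 122 = 370/33 - 122 = -3656/33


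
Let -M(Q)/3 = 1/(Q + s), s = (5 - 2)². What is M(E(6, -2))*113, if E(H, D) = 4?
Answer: -339/13 ≈ -26.077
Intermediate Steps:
s = 9 (s = 3² = 9)
M(Q) = -3/(9 + Q) (M(Q) = -3/(Q + 9) = -3/(9 + Q))
M(E(6, -2))*113 = -3/(9 + 4)*113 = -3/13*113 = -339/13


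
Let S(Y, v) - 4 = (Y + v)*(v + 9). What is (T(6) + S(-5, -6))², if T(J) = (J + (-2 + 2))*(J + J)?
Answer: 1849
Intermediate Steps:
S(Y, v) = 4 + (9 + v)*(Y + v) (S(Y, v) = 4 + (Y + v)*(v + 9) = 4 + (Y + v)*(9 + v) = 4 + (9 + v)*(Y + v))
T(J) = 2*J² (T(J) = (J + 0)*(2*J) = J*(2*J) = 2*J²)
(T(6) + S(-5, -6))² = (2*6² + (4 + (-6)² + 9*(-5) + 9*(-6) - 5*(-6)))² = (2*36 + (4 + 36 - 45 - 54 + 30))² = (72 - 29)² = 43² = 1849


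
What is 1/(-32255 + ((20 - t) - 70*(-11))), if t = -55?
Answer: -1/31410 ≈ -3.1837e-5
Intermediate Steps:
1/(-32255 + ((20 - t) - 70*(-11))) = 1/(-32255 + ((20 - 1*(-55)) - 70*(-11))) = 1/(-32255 + ((20 + 55) + 770)) = 1/(-32255 + (75 + 770)) = 1/(-32255 + 845) = 1/(-31410) = -1/31410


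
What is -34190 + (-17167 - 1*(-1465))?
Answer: -49892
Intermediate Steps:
-34190 + (-17167 - 1*(-1465)) = -34190 + (-17167 + 1465) = -34190 - 15702 = -49892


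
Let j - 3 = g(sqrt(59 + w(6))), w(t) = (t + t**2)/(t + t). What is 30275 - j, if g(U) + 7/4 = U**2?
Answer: 120845/4 ≈ 30211.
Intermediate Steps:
w(t) = (t + t**2)/(2*t) (w(t) = (t + t**2)/((2*t)) = (t + t**2)*(1/(2*t)) = (t + t**2)/(2*t))
g(U) = -7/4 + U**2
j = 255/4 (j = 3 + (-7/4 + (sqrt(59 + (1/2 + (1/2)*6)))**2) = 3 + (-7/4 + (sqrt(59 + (1/2 + 3)))**2) = 3 + (-7/4 + (sqrt(59 + 7/2))**2) = 3 + (-7/4 + (sqrt(125/2))**2) = 3 + (-7/4 + (5*sqrt(10)/2)**2) = 3 + (-7/4 + 125/2) = 3 + 243/4 = 255/4 ≈ 63.750)
30275 - j = 30275 - 1*255/4 = 30275 - 255/4 = 120845/4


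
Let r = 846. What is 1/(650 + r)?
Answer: 1/1496 ≈ 0.00066845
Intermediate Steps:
1/(650 + r) = 1/(650 + 846) = 1/1496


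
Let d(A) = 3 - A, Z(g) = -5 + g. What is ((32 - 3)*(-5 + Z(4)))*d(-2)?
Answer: -870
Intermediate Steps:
((32 - 3)*(-5 + Z(4)))*d(-2) = ((32 - 3)*(-5 + (-5 + 4)))*(3 - 1*(-2)) = (29*(-5 - 1))*(3 + 2) = (29*(-6))*5 = -174*5 = -870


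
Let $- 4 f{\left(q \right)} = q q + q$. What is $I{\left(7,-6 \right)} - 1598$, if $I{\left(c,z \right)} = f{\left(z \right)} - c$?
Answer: $- \frac{3225}{2} \approx -1612.5$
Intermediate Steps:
$f{\left(q \right)} = - \frac{q}{4} - \frac{q^{2}}{4}$ ($f{\left(q \right)} = - \frac{q q + q}{4} = - \frac{q^{2} + q}{4} = - \frac{q + q^{2}}{4} = - \frac{q}{4} - \frac{q^{2}}{4}$)
$I{\left(c,z \right)} = - c - \frac{z \left(1 + z\right)}{4}$ ($I{\left(c,z \right)} = - \frac{z \left(1 + z\right)}{4} - c = - c - \frac{z \left(1 + z\right)}{4}$)
$I{\left(7,-6 \right)} - 1598 = \left(\left(-1\right) 7 - - \frac{3 \left(1 - 6\right)}{2}\right) - 1598 = \left(-7 - \left(- \frac{3}{2}\right) \left(-5\right)\right) - 1598 = \left(-7 - \frac{15}{2}\right) - 1598 = - \frac{29}{2} - 1598 = - \frac{3225}{2}$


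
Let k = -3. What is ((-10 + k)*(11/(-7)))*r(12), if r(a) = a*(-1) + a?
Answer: 0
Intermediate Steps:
r(a) = 0 (r(a) = -a + a = 0)
((-10 + k)*(11/(-7)))*r(12) = ((-10 - 3)*(11/(-7)))*0 = -143*(-1)/7*0 = -13*(-11/7)*0 = (143/7)*0 = 0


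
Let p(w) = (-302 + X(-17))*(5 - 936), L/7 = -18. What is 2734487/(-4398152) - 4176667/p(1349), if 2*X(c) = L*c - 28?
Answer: 16447531734649/3091483031560 ≈ 5.3203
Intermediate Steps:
L = -126 (L = 7*(-18) = -126)
X(c) = -14 - 63*c (X(c) = (-126*c - 28)/2 = (-28 - 126*c)/2 = -14 - 63*c)
p(w) = -702905 (p(w) = (-302 + (-14 - 63*(-17)))*(5 - 936) = (-302 + (-14 + 1071))*(-931) = (-302 + 1057)*(-931) = 755*(-931) = -702905)
2734487/(-4398152) - 4176667/p(1349) = 2734487/(-4398152) - 4176667/(-702905) = 2734487*(-1/4398152) - 4176667*(-1/702905) = -2734487/4398152 + 4176667/702905 = 16447531734649/3091483031560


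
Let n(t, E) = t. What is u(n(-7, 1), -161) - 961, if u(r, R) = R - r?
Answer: -1115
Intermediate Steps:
u(n(-7, 1), -161) - 961 = (-161 - 1*(-7)) - 961 = (-161 + 7) - 961 = -154 - 961 = -1115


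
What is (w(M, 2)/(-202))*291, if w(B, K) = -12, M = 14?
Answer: 1746/101 ≈ 17.287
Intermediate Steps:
(w(M, 2)/(-202))*291 = -12/(-202)*291 = -12*(-1/202)*291 = (6/101)*291 = 1746/101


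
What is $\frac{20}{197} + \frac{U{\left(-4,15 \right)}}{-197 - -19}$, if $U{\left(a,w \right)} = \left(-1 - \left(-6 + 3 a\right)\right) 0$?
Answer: $\frac{20}{197} \approx 0.10152$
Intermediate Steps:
$U{\left(a,w \right)} = 0$ ($U{\left(a,w \right)} = \left(-1 - \left(-6 + 3 a\right)\right) 0 = \left(5 - 3 a\right) 0 = 0$)
$\frac{20}{197} + \frac{U{\left(-4,15 \right)}}{-197 - -19} = \frac{20}{197} + \frac{0}{-197 - -19} = 20 \cdot \frac{1}{197} + \frac{0}{-197 + 19} = \frac{20}{197} + \frac{0}{-178} = \frac{20}{197} + 0 \left(- \frac{1}{178}\right) = \frac{20}{197} + 0 = \frac{20}{197}$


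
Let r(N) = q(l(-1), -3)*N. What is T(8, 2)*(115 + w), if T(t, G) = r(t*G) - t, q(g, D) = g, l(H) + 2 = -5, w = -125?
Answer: 1200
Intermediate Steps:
l(H) = -7 (l(H) = -2 - 5 = -7)
r(N) = -7*N
T(t, G) = -t - 7*G*t (T(t, G) = -7*t*G - t = -7*G*t - t = -t - 7*G*t)
T(8, 2)*(115 + w) = (8*(-1 - 7*2))*(115 - 125) = (8*(-1 - 14))*(-10) = (8*(-15))*(-10) = -120*(-10) = 1200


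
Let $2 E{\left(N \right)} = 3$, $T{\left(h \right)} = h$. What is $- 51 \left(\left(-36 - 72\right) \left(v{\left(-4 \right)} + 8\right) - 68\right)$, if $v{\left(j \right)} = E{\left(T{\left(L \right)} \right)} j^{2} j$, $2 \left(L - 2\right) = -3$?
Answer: $-481236$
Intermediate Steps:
$L = \frac{1}{2}$ ($L = 2 + \frac{1}{2} \left(-3\right) = 2 - \frac{3}{2} = \frac{1}{2} \approx 0.5$)
$E{\left(N \right)} = \frac{3}{2}$ ($E{\left(N \right)} = \frac{1}{2} \cdot 3 = \frac{3}{2}$)
$v{\left(j \right)} = \frac{3 j^{3}}{2}$ ($v{\left(j \right)} = \frac{3 j^{2}}{2} j = \frac{3 j^{3}}{2}$)
$- 51 \left(\left(-36 - 72\right) \left(v{\left(-4 \right)} + 8\right) - 68\right) = - 51 \left(\left(-36 - 72\right) \left(\frac{3 \left(-4\right)^{3}}{2} + 8\right) - 68\right) = - 51 \left(- 108 \left(\frac{3}{2} \left(-64\right) + 8\right) - 68\right) = - 51 \left(- 108 \left(-96 + 8\right) - 68\right) = - 51 \left(\left(-108\right) \left(-88\right) - 68\right) = - 51 \left(9504 - 68\right) = \left(-51\right) 9436 = -481236$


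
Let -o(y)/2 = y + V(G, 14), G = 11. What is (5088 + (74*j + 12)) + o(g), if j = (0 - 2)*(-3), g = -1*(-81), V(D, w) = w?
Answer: 5354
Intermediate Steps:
g = 81
j = 6 (j = -2*(-3) = 6)
o(y) = -28 - 2*y (o(y) = -2*(y + 14) = -2*(14 + y) = -28 - 2*y)
(5088 + (74*j + 12)) + o(g) = (5088 + (74*6 + 12)) + (-28 - 2*81) = (5088 + (444 + 12)) + (-28 - 162) = (5088 + 456) - 190 = 5544 - 190 = 5354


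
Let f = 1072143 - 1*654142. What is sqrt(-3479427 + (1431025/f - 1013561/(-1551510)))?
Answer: I*sqrt(162602983769910845370297957010)/216177577170 ≈ 1865.3*I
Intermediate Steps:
f = 418001 (f = 1072143 - 654142 = 418001)
sqrt(-3479427 + (1431025/f - 1013561/(-1551510))) = sqrt(-3479427 + (1431025/418001 - 1013561/(-1551510))) = sqrt(-3479427 + (1431025*(1/418001) - 1013561*(-1/1551510))) = sqrt(-3479427 + (1431025/418001 + 1013561/1551510)) = sqrt(-3479427 + 2643919109311/648532731510) = sqrt(-2256519652480535459/648532731510) = I*sqrt(162602983769910845370297957010)/216177577170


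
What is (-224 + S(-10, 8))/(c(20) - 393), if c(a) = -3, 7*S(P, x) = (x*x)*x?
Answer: 8/21 ≈ 0.38095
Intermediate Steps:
S(P, x) = x³/7 (S(P, x) = ((x*x)*x)/7 = (x²*x)/7 = x³/7)
(-224 + S(-10, 8))/(c(20) - 393) = (-224 + (⅐)*8³)/(-3 - 393) = (-224 + (⅐)*512)/(-396) = (-224 + 512/7)*(-1/396) = -1056/7*(-1/396) = 8/21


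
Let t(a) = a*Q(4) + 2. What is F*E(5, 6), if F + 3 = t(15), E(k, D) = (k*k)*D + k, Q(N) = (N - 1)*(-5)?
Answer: -35030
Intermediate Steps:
Q(N) = 5 - 5*N (Q(N) = (-1 + N)*(-5) = 5 - 5*N)
E(k, D) = k + D*k² (E(k, D) = k²*D + k = D*k² + k = k + D*k²)
t(a) = 2 - 15*a (t(a) = a*(5 - 5*4) + 2 = a*(5 - 20) + 2 = a*(-15) + 2 = -15*a + 2 = 2 - 15*a)
F = -226 (F = -3 + (2 - 15*15) = -3 + (2 - 225) = -3 - 223 = -226)
F*E(5, 6) = -1130*(1 + 6*5) = -1130*(1 + 30) = -1130*31 = -226*155 = -35030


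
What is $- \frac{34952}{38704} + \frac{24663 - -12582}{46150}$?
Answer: $- \frac{82454}{858745} \approx -0.096017$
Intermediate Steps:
$- \frac{34952}{38704} + \frac{24663 - -12582}{46150} = \left(-34952\right) \frac{1}{38704} + \left(24663 + 12582\right) \frac{1}{46150} = - \frac{4369}{4838} + 37245 \cdot \frac{1}{46150} = - \frac{4369}{4838} + \frac{573}{710} = - \frac{82454}{858745}$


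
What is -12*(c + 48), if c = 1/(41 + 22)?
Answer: -12100/21 ≈ -576.19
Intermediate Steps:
c = 1/63 ≈ 0.015873
-12*(c + 48) = -12*(1/63 + 48) = -12*3025/63 = -12100/21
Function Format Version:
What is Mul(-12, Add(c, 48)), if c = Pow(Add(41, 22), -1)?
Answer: Rational(-12100, 21) ≈ -576.19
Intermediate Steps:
c = Rational(1, 63) (c = Pow(63, -1) = Rational(1, 63) ≈ 0.015873)
Mul(-12, Add(c, 48)) = Mul(-12, Add(Rational(1, 63), 48)) = Mul(-12, Rational(3025, 63)) = Rational(-12100, 21)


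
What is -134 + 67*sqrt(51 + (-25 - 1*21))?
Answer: -134 + 67*sqrt(5) ≈ 15.817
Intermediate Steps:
-134 + 67*sqrt(51 + (-25 - 1*21)) = -134 + 67*sqrt(51 + (-25 - 21)) = -134 + 67*sqrt(51 - 46) = -134 + 67*sqrt(5)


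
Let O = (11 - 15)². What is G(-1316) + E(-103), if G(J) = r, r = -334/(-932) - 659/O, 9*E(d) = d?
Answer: -1753883/33552 ≈ -52.274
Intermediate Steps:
O = 16 (O = (-4)² = 16)
E(d) = d/9
r = -152211/3728 (r = -334/(-932) - 659/16 = -334*(-1/932) - 659*1/16 = 167/466 - 659/16 = -152211/3728 ≈ -40.829)
G(J) = -152211/3728
G(-1316) + E(-103) = -152211/3728 + (⅑)*(-103) = -152211/3728 - 103/9 = -1753883/33552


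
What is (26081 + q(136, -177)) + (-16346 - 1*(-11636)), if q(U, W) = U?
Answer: 21507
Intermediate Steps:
(26081 + q(136, -177)) + (-16346 - 1*(-11636)) = (26081 + 136) + (-16346 - 1*(-11636)) = 26217 + (-16346 + 11636) = 26217 - 4710 = 21507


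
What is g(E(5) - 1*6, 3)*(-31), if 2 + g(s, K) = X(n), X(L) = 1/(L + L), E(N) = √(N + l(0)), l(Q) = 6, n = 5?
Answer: 589/10 ≈ 58.900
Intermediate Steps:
E(N) = √(6 + N) (E(N) = √(N + 6) = √(6 + N))
X(L) = 1/(2*L)
g(s, K) = -19/10 (g(s, K) = -2 + (½)/5 = -2 + (½)*(⅕) = -2 + ⅒ = -19/10)
g(E(5) - 1*6, 3)*(-31) = -19/10*(-31) = 589/10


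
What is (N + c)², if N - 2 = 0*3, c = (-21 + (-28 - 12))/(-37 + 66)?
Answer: 9/841 ≈ 0.010702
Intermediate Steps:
c = -61/29 (c = (-21 - 40)/29 = -61*1/29 = -61/29 ≈ -2.1034)
N = 2 (N = 2 + 0*3 = 2 + 0 = 2)
(N + c)² = (2 - 61/29)² = (-3/29)² = 9/841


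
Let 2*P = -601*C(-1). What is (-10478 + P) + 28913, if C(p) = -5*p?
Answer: 33865/2 ≈ 16933.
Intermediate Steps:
P = -3005/2 (P = (-(-3005)*(-1))/2 = (-601*5)/2 = (1/2)*(-3005) = -3005/2 ≈ -1502.5)
(-10478 + P) + 28913 = (-10478 - 3005/2) + 28913 = -23961/2 + 28913 = 33865/2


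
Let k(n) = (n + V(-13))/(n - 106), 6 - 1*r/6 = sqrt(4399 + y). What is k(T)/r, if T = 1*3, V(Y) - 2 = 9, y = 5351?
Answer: 7/500271 + 35*sqrt(390)/3001626 ≈ 0.00024427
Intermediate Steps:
V(Y) = 11 (V(Y) = 2 + 9 = 11)
T = 3
r = 36 - 30*sqrt(390) (r = 36 - 6*sqrt(4399 + 5351) = 36 - 30*sqrt(390) ≈ -556.45)
k(n) = (11 + n)/(-106 + n) (k(n) = (n + 11)/(n - 106) = (11 + n)/(-106 + n))
k(T)/r = ((11 + 3)/(-106 + 3))/(36 - 30*sqrt(390)) = (14/(-103))/(36 - 30*sqrt(390)) = (-1/103*14)/(36 - 30*sqrt(390)) = -14/(103*(36 - 30*sqrt(390)))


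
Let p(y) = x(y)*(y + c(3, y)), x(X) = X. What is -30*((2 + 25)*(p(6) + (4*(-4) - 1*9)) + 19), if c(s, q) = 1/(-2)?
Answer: -7050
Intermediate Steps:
c(s, q) = -½
p(y) = y*(-½ + y) (p(y) = y*(y - ½) = y*(-½ + y))
-30*((2 + 25)*(p(6) + (4*(-4) - 1*9)) + 19) = -30*((2 + 25)*(6*(-½ + 6) + (4*(-4) - 1*9)) + 19) = -30*(27*(6*(11/2) + (-16 - 9)) + 19) = -30*(27*(33 - 25) + 19) = -30*(27*8 + 19) = -30*(216 + 19) = -30*235 = -7050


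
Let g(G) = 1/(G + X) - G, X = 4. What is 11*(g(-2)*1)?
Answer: 55/2 ≈ 27.500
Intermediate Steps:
g(G) = 1/(4 + G) - G (g(G) = 1/(G + 4) - G = 1/(4 + G) - G)
11*(g(-2)*1) = 11*(((1 - 1*(-2)² - 4*(-2))/(4 - 2))*1) = 11*(((1 - 1*4 + 8)/2)*1) = 11*(((1 - 4 + 8)/2)*1) = 11*(((½)*5)*1) = 11*((5/2)*1) = 11*(5/2) = 55/2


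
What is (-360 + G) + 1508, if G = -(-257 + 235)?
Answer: 1170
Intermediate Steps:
G = 22 (G = -1*(-22) = 22)
(-360 + G) + 1508 = (-360 + 22) + 1508 = -338 + 1508 = 1170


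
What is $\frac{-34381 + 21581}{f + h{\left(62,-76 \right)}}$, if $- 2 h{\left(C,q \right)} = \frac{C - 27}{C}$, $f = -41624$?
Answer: $\frac{1587200}{5161411} \approx 0.30751$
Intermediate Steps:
$h{\left(C,q \right)} = - \frac{-27 + C}{2 C}$ ($h{\left(C,q \right)} = - \frac{\left(C - 27\right) \frac{1}{C}}{2} = - \frac{\left(-27 + C\right) \frac{1}{C}}{2} = - \frac{\frac{1}{C} \left(-27 + C\right)}{2} = - \frac{-27 + C}{2 C}$)
$\frac{-34381 + 21581}{f + h{\left(62,-76 \right)}} = \frac{-34381 + 21581}{-41624 + \frac{27 - 62}{2 \cdot 62}} = - \frac{12800}{-41624 + \frac{1}{2} \cdot \frac{1}{62} \left(27 - 62\right)} = - \frac{12800}{-41624 + \frac{1}{2} \cdot \frac{1}{62} \left(-35\right)} = - \frac{12800}{-41624 - \frac{35}{124}} = - \frac{12800}{- \frac{5161411}{124}} = \left(-12800\right) \left(- \frac{124}{5161411}\right) = \frac{1587200}{5161411}$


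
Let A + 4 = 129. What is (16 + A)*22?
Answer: 3102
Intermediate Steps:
A = 125 (A = -4 + 129 = 125)
(16 + A)*22 = (16 + 125)*22 = 141*22 = 3102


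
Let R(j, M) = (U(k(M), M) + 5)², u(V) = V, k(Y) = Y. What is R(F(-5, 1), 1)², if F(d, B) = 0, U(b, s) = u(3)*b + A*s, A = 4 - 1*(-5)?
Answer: 83521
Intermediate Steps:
A = 9 (A = 4 + 5 = 9)
U(b, s) = 3*b + 9*s
R(j, M) = (5 + 12*M)² (R(j, M) = ((3*M + 9*M) + 5)² = (12*M + 5)² = (5 + 12*M)²)
R(F(-5, 1), 1)² = ((5 + 12*1)²)² = ((5 + 12)²)² = (17²)² = 289² = 83521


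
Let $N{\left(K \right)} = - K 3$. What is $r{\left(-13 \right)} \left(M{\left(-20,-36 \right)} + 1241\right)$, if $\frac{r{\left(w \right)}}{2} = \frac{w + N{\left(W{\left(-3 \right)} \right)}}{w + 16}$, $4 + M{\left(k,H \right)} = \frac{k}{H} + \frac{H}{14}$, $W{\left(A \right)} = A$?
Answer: $- \frac{622432}{189} \approx -3293.3$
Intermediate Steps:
$N{\left(K \right)} = - 3 K$
$M{\left(k,H \right)} = -4 + \frac{H}{14} + \frac{k}{H}$ ($M{\left(k,H \right)} = -4 + \left(\frac{k}{H} + \frac{H}{14}\right) = -4 + \left(\frac{H}{14} + \frac{k}{H}\right) = -4 + \frac{H}{14} + \frac{k}{H}$)
$r{\left(w \right)} = \frac{2 \left(9 + w\right)}{16 + w}$ ($r{\left(w \right)} = 2 \frac{w - -9}{w + 16} = 2 \frac{w + 9}{16 + w} = 2 \frac{9 + w}{16 + w} = \frac{2 \left(9 + w\right)}{16 + w}$)
$r{\left(-13 \right)} \left(M{\left(-20,-36 \right)} + 1241\right) = \frac{2 \left(9 - 13\right)}{16 - 13} \left(\left(-4 + \frac{1}{14} \left(-36\right) - \frac{20}{-36}\right) + 1241\right) = 2 \cdot \frac{1}{3} \left(-4\right) \left(\left(-4 - \frac{18}{7} - - \frac{5}{9}\right) + 1241\right) = 2 \cdot \frac{1}{3} \left(-4\right) \left(\left(-4 - \frac{18}{7} + \frac{5}{9}\right) + 1241\right) = - \frac{8 \left(- \frac{379}{63} + 1241\right)}{3} = \left(- \frac{8}{3}\right) \frac{77804}{63} = - \frac{622432}{189}$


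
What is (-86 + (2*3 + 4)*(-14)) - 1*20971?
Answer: -21197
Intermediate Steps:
(-86 + (2*3 + 4)*(-14)) - 1*20971 = (-86 + (6 + 4)*(-14)) - 20971 = (-86 + 10*(-14)) - 20971 = (-86 - 140) - 20971 = -226 - 20971 = -21197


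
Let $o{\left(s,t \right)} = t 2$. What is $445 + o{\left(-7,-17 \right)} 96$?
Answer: $-2819$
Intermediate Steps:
$o{\left(s,t \right)} = 2 t$
$445 + o{\left(-7,-17 \right)} 96 = 445 + 2 \left(-17\right) 96 = 445 - 3264 = -2819$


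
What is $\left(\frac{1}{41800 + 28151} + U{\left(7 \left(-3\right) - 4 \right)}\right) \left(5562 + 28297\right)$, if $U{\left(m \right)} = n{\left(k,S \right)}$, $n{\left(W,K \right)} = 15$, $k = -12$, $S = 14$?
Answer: $\frac{5075299642}{9993} \approx 5.0789 \cdot 10^{5}$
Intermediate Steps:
$U{\left(m \right)} = 15$
$\left(\frac{1}{41800 + 28151} + U{\left(7 \left(-3\right) - 4 \right)}\right) \left(5562 + 28297\right) = \left(\frac{1}{41800 + 28151} + 15\right) \left(5562 + 28297\right) = \left(\frac{1}{69951} + 15\right) 33859 = \frac{1049266}{69951} \cdot 33859 = \frac{5075299642}{9993}$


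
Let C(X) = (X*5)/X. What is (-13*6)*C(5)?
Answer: -390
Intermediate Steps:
C(X) = 5 (C(X) = (5*X)/X = 5)
(-13*6)*C(5) = -13*6*5 = -78*5 = -390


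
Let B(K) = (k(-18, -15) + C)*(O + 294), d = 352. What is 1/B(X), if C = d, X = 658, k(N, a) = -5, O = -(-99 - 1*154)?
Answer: 1/189809 ≈ 5.2685e-6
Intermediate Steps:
O = 253 (O = -(-99 - 154) = -1*(-253) = 253)
C = 352
B(K) = 189809 (B(K) = (-5 + 352)*(253 + 294) = 347*547 = 189809)
1/B(X) = 1/189809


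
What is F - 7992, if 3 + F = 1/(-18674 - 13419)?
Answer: -256583536/32093 ≈ -7995.0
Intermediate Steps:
F = -96280/32093 (F = -3 + 1/(-18674 - 13419) = -3 + 1/(-32093) = -3 - 1/32093 = -96280/32093 ≈ -3.0000)
F - 7992 = -96280/32093 - 7992 = -256583536/32093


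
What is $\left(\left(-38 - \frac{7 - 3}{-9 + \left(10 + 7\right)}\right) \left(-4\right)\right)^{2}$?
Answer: $23716$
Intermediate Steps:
$\left(\left(-38 - \frac{7 - 3}{-9 + \left(10 + 7\right)}\right) \left(-4\right)\right)^{2} = \left(\left(-38 - \frac{4}{-9 + 17}\right) \left(-4\right)\right)^{2} = \left(\left(-38 - \frac{4}{8}\right) \left(-4\right)\right)^{2} = \left(\left(-38 - 4 \cdot \frac{1}{8}\right) \left(-4\right)\right)^{2} = \left(\left(-38 - \frac{1}{2}\right) \left(-4\right)\right)^{2} = \left(\left(- \frac{77}{2}\right) \left(-4\right)\right)^{2} = 154^{2} = 23716$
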